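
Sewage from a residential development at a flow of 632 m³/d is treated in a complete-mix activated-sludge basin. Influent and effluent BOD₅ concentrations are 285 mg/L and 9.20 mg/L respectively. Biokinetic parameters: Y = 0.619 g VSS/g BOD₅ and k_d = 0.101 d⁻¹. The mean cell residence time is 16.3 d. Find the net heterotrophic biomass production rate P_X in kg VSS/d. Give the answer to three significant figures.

Correct the yield for decay: Y_obs = Y/(1 + k_d θ_c) = 0.619 / (1 + 0.101 × 16.3) = 0.619 / 2.646 = 0.2339.
Mass of BOD₅ removed per day: Q(S₀ − S) = 632 × 275.8 g/m³ = 174.3 kg/d.
Biomass produced: P_X = Y_obs·Q·ΔS = 0.2339 × 174.3 ≈ 40.77 kg VSS/d.

P_X ≈ 40.8 kg VSS/d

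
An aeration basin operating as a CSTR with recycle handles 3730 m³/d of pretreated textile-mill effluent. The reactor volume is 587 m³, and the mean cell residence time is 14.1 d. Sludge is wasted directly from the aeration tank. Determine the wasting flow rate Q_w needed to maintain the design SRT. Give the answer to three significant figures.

Q_w ≈ 41.6 m³/d

With mixed-liquor wasting, θ_c = V/Q_w, so Q_w = V/θ_c = 587.0/14.1 = 41.63 m³/d.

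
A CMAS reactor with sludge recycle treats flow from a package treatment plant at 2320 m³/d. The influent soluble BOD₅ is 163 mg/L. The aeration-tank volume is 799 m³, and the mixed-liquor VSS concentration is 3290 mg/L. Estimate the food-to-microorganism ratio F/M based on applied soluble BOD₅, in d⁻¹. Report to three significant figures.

F/M = applied load / biomass = Q·S₀/(V·X) = 2320 × 163 / (799.0 × 3290) = 0.1439 d⁻¹.

F/M ≈ 0.144 d⁻¹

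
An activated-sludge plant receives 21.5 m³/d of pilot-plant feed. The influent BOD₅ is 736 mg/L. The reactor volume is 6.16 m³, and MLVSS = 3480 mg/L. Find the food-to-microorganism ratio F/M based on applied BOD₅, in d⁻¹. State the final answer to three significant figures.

F/M ≈ 0.738 d⁻¹

F/M = Q·S₀ / (V·X) = 21.5 × 736 / (6.160 × 3480) = 0.7382 g BOD₅·(g VSS·d)⁻¹.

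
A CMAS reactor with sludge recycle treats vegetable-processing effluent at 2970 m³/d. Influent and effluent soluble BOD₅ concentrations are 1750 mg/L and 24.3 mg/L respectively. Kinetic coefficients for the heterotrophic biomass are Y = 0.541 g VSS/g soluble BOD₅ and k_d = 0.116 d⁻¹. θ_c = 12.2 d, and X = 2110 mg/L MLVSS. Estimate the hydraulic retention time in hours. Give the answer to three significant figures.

τ ≈ 53.6 h

Rearranging the biomass balance for a CMAS with decay, V = Y·Q·ΔS·θ_c / [X·(1+k_d θ_c)] = 0.541 × 2970 × (1750 − 24.3) × 12.2 / [2110 × (1 + 0.116 × 12.2)] = 3.38×10^7 / 5096 = 6638 m³.
HRT = V/Q = 6638 m³ / 2970 m³·d⁻¹ = 2.235 d × 24 = 53.64 h.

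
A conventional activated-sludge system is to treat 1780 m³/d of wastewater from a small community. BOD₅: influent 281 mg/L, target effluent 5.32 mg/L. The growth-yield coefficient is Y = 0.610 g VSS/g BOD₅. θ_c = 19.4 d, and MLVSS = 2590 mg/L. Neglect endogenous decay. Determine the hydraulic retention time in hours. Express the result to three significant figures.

Biomass mass balance (decay neglected): V·X = Y·Q·(S₀ − S)·θ_c, so V = 0.610 × 1780 × (281 − 5.32) × 19.4 / 2590 = 2242 m³.
Hydraulic retention time τ = V/Q = 2242 / 1780 = 1.260 d = 30.23 h.

τ ≈ 30.2 h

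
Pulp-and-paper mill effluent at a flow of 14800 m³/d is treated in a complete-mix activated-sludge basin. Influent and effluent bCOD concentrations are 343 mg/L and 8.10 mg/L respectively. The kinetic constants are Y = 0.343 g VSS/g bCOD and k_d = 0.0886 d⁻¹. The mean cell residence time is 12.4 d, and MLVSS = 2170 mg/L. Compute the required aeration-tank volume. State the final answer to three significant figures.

V ≈ 4630 m³

From the SRT design equation V = Y Q (S₀−S) θ_c / [X (1 + k_d θ_c)] = 0.343 × 14800 × (343 − 8.10) × 12.4 / [2170 × (1 + 0.0886 × 12.4)] = 2.11×10^7 / 4554 = 4629 m³.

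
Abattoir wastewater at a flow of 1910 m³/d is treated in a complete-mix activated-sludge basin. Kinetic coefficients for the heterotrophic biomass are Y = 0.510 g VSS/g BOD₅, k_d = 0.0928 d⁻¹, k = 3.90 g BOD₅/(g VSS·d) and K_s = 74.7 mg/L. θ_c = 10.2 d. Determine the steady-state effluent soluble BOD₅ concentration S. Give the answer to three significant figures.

For a completely mixed reactor with recycle the Lawrence–McCarty relation gives S = K_s·(1 + k_d·θ_c) / [θ_c·(Y·k − k_d) − 1] = 74.7 × (1 + 0.0928 × 10.2) / [10.2 × (0.510 × 3.90 − 0.0928) − 1] = 145.4 / 18.34 = 7.928 mg/L.

S ≈ 7.93 mg/L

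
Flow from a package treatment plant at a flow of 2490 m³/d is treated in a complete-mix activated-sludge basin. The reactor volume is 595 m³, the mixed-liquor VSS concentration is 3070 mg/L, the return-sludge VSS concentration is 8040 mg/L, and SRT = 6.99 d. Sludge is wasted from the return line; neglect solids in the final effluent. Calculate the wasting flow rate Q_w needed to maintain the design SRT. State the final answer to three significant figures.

Q_w ≈ 32.5 m³/d

Wasting from the return line (neglecting effluent solids): Q_w = V·X / (θ_c·X_r) = 595.0 × 3070 / (6.99 × 8040) = 32.50 m³/d.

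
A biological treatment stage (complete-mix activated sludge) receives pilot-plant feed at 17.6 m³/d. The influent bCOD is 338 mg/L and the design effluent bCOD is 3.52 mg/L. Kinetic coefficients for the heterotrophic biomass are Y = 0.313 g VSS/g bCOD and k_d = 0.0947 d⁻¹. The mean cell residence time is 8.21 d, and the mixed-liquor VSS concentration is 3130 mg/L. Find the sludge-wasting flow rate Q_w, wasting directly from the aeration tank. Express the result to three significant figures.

Q_w ≈ 0.331 m³/d

Rearranging the biomass balance for a CMAS with decay, V = Y·Q·ΔS·θ_c / [X·(1+k_d θ_c)] = 0.313 × 17.6 × (338 − 3.52) × 8.21 / [3130 × (1 + 0.0947 × 8.21)] = 1.51×10^4 / 5564 = 2.719 m³.
With mixed-liquor wasting, θ_c = V/Q_w, so Q_w = V/θ_c = 2.719/8.21 = 0.3312 m³/d.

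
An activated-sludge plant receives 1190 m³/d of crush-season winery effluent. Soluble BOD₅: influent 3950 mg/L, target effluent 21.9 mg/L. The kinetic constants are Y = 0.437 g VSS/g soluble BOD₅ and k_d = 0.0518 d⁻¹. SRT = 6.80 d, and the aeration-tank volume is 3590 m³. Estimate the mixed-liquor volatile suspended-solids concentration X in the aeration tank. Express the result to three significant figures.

X = Y·Q·ΔS·θ_c / [V·(1 + k_d θ_c)] = 0.437 × 1190 × (3950 − 21.9) × 6.80 / [3590 × (1 + 0.0518 × 6.80)] = 2861 mg/L.

X ≈ 2860 mg/L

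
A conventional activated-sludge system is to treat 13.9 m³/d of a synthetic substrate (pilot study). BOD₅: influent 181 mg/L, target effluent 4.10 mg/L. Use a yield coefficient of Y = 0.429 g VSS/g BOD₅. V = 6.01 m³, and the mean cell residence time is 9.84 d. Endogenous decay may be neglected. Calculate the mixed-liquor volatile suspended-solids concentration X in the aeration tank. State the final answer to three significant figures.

From V·X = Y·Q·(S₀ − S)·θ_c (decay neglected): X = 0.429 × 13.9 × (181 − 4.10) × 9.84 / 6.01 = 1727 mg/L.

X ≈ 1730 mg/L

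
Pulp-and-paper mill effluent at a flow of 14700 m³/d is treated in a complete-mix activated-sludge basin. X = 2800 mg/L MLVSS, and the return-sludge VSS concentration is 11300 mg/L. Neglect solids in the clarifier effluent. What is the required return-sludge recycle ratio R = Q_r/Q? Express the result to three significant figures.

R ≈ 0.329

Mass balance around the secondary clarifier (neglecting effluent solids): R = X / (X_r − X) = 2800 / (11300 − 2800) = 0.3294.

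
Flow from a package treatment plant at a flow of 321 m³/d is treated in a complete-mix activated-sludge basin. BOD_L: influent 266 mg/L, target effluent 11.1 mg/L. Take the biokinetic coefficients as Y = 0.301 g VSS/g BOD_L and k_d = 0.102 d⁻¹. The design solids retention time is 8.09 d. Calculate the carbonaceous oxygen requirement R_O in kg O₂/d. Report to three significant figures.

R_O ≈ 62.7 kg O₂/d

Correct the yield for decay: Y_obs = Y/(1 + k_d θ_c) = 0.301 / (1 + 0.102 × 8.09) = 0.301 / 1.825 = 0.1649.
Substrate removed = Q·(S₀ − S) = 321 m³/d × (266 − 11.1) g/m³ = 8.18×10^4 g/d = 81.82 kg/d.
P_X = Y_obs·Q·(S₀ − S) = 0.1649 × 81.82 = 13.49 kg VSS/d.
R_O = Q·(S₀ − S) − 1.42·P_X = 81.82 − 1.42 × 13.49 = 62.66 kg O₂/d.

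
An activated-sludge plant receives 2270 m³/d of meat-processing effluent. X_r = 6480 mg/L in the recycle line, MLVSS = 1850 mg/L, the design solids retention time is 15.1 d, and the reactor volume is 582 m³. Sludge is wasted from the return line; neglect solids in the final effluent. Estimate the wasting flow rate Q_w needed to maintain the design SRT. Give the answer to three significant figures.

Q_w ≈ 11.0 m³/d

θ_c = V·X/(Q_w·X_r) when wasting from the recycle, so Q_w = V·X/(θ_c·X_r) = 582.0 × 1850 / (15.1 × 6480) = 11.00 m³/d.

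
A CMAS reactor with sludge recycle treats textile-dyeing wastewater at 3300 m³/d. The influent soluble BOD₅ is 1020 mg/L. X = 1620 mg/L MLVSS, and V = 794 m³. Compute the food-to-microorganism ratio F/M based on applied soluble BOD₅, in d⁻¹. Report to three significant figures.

F/M = applied load / biomass = Q·S₀/(V·X) = 3300 × 1020 / (794.0 × 1620) = 2.617 d⁻¹.

F/M ≈ 2.62 d⁻¹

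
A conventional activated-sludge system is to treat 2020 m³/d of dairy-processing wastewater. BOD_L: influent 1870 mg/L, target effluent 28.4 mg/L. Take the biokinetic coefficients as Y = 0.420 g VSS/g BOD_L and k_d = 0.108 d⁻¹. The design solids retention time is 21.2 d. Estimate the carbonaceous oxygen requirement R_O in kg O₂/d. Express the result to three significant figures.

Observed yield with endogenous decay: Y_obs = Y / (1 + k_d·θ_c) = 0.420 / (1 + 0.108 × 21.2) = 0.420 / 3.290 = 0.1277 g VSS/g BOD_L.
ΔS = 1870 − 28.4 = 1842 mg/L, so the substrate removal rate is 2020 × 1842/1000 = 3720 kg BOD_L/d.
Net sludge production P_X = 0.1277 × 3720 = 475.0 kg VSS/d.
R_O = Q·(S₀ − S) − 1.42·P_X = 3720 − 1.42 × 475.0 = 3046 kg O₂/d.

R_O ≈ 3050 kg O₂/d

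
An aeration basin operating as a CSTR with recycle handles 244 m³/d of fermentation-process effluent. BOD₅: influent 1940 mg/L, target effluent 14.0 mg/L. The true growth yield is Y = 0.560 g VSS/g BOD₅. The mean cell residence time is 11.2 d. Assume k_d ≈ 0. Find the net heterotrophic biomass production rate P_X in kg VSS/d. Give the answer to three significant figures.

With endogenous decay neglected, the observed yield equals the true yield: Y_obs = Y = 0.560 g VSS/g BOD₅.
Q·(S₀ − S) = 244 × (1940 − 14.0) × 10⁻³ = 469.9 kg/d removed.
Net biomass production P_X = Y_obs × Q·(S₀ − S) = 0.5600 × 469.9 = 263.2 kg VSS/d.

P_X ≈ 263 kg VSS/d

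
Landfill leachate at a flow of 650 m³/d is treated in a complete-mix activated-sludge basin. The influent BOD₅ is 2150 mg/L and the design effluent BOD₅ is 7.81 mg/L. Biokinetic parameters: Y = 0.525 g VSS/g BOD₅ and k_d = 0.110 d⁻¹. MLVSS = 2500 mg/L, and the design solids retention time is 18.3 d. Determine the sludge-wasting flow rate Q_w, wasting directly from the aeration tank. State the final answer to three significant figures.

Q_w ≈ 97.0 m³/d

From the SRT design equation V = Y Q (S₀−S) θ_c / [X (1 + k_d θ_c)] = 0.525 × 650 × (2150 − 7.81) × 18.3 / [2500 × (1 + 0.110 × 18.3)] = 1.34×10^7 / 7532 = 1776 m³.
With mixed-liquor wasting, θ_c = V/Q_w, so Q_w = V/θ_c = 1776/18.3 = 97.05 m³/d.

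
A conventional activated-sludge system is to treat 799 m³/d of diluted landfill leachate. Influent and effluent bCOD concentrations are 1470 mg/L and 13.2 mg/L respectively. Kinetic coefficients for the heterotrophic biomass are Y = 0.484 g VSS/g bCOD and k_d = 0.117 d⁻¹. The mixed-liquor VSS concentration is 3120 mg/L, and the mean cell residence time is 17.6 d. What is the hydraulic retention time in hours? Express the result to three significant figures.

Steady-state biomass mass balance: V·X·(1 + k_d·θ_c) = Y·Q·(S₀ − S)·θ_c, so V = 0.484 × 799 × (1470 − 13.2) × 17.6 / [3120 × (1 + 0.117 × 17.6)] = 9.92×10^6 / 9545 = 1039 m³.
τ = V/Q = 1039/799 = 1.300 d, or 31.20 h.

τ ≈ 31.2 h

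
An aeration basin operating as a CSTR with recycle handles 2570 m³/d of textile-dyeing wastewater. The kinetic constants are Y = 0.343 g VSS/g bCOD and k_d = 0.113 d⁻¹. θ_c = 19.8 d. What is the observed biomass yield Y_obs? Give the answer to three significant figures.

The observed yield is Y_obs = Y/(1 + k_d·θ_c) = 0.343 / (1 + 0.113 × 19.8) = 0.343 / 3.237 = 0.1059 g VSS per g bCOD removed.

Y_obs ≈ 0.106 g VSS/g bCOD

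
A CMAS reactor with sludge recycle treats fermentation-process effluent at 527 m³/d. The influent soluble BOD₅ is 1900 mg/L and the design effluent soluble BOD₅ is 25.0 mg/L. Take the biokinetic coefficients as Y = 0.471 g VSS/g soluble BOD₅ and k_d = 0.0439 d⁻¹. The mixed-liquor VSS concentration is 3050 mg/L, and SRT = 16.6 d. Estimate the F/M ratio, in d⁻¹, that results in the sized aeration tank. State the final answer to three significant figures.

From the SRT design equation V = Y Q (S₀−S) θ_c / [X (1 + k_d θ_c)] = 0.471 × 527 × (1900 − 25.0) × 16.6 / [3050 × (1 + 0.0439 × 16.6)] = 7.73×10^6 / 5273 = 1465 m³.
F/M = applied load / biomass = Q·S₀/(V·X) = 527 × 1900 / (1465 × 3050) = 0.2241 d⁻¹.

F/M ≈ 0.224 d⁻¹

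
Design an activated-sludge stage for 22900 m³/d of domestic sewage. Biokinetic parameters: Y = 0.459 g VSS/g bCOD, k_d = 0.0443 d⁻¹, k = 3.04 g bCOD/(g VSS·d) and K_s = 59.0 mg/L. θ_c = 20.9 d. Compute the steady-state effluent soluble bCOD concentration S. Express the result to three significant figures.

S ≈ 4.17 mg/L

For a completely mixed reactor with recycle the Lawrence–McCarty relation gives S = K_s·(1 + k_d·θ_c) / [θ_c·(Y·k − k_d) − 1] = 59.0 × (1 + 0.0443 × 20.9) / [20.9 × (0.459 × 3.04 − 0.0443) − 1] = 113.6 / 27.24 = 4.172 mg/L.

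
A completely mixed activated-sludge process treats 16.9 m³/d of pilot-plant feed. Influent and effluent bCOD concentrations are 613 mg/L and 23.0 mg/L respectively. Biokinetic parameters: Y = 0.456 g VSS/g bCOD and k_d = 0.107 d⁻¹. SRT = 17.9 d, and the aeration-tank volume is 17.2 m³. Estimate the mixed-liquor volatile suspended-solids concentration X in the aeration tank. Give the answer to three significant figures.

X = Y·Q·ΔS·θ_c / [V·(1 + k_d θ_c)] = 0.456 × 16.9 × (613 − 23.0) × 17.9 / [17.2 × (1 + 0.107 × 17.9)] = 1623 mg/L.

X ≈ 1620 mg/L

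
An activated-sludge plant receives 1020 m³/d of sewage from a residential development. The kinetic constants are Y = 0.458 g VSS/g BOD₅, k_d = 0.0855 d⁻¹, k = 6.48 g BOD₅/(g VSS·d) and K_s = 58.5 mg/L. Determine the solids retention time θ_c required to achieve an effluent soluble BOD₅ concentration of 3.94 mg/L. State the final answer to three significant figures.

Specific growth rate at S = 3.94 mg/L: μ = YkS/(K_s+S) = 0.458·6.48·3.94/(58.5+3.94) = 0.1873 d⁻¹.
1/θ_c = 0.1873 − 0.0855 = 0.1018 d⁻¹, so θ_c = 9.826 d.

θ_c ≈ 9.83 d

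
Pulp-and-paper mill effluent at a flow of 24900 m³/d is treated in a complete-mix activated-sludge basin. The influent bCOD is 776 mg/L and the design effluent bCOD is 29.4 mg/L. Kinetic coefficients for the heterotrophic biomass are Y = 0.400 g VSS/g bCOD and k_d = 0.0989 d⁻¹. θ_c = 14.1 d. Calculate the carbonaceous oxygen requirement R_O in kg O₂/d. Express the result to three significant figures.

R_O ≈ 14200 kg O₂/d

The observed yield is Y_obs = Y/(1 + k_d·θ_c) = 0.400 / (1 + 0.0989 × 14.1) = 0.400 / 2.394 = 0.1671 g VSS per g bCOD removed.
Mass of bCOD removed per day: Q(S₀ − S) = 24900 × 746.6 g/m³ = 18590 kg/d.
Biomass synthesised: P_X = Y_obs × 18590 = 3106 kg VSS/d.
R_O = Q·ΔS − 1.42 P_X = 18590 − 4410 = 14181 kg O₂/d.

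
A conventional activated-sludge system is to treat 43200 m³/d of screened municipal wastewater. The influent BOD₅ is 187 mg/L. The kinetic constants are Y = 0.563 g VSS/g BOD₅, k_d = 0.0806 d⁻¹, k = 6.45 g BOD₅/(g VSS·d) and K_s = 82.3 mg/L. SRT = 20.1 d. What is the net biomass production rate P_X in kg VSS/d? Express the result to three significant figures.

P_X ≈ 1710 kg VSS/d

Effluent substrate depends only on kinetics and SRT: S = K_s(1 + k_d θ_c) / [θ_c(Yk − k_d) − 1] = 82.3 × (1 + 0.0806 × 20.1) / [20.1 × (0.563 × 6.45 − 0.0806) − 1] = 215.6 / 70.37 = 3.064 mg/L.
Correct the yield for decay: Y_obs = Y/(1 + k_d θ_c) = 0.563 / (1 + 0.0806 × 20.1) = 0.563 / 2.620 = 0.2149.
ΔS = 187 − 3.06 = 183.9 mg/L, so the substrate removal rate is 43200 × 183.9/1000 = 7946 kg BOD₅/d.
Biomass produced: P_X = Y_obs·Q·ΔS = 0.2149 × 7946 ≈ 1707 kg VSS/d.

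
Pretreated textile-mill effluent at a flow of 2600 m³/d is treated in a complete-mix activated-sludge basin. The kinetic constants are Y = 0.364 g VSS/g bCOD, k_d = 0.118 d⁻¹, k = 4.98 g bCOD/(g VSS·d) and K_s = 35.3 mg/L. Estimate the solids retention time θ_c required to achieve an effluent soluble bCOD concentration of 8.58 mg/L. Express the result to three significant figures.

At the target effluent, Y k S/(K_s+S) = 0.364×4.98×8.58/43.88 = 0.3544 d⁻¹.
θ_c = 1/(μ − k_d) = 1/(0.3544 − 0.118) = 1/0.2364 = 4.229 d.

θ_c ≈ 4.23 d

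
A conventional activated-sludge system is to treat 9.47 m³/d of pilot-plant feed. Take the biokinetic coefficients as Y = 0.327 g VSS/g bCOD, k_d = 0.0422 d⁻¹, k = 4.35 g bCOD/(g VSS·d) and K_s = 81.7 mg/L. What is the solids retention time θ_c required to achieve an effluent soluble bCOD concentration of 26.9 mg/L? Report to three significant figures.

From 1/θ_c = Y·k·S/(K_s + S) − k_d: Y·k·S/(K_s+S) = 0.327 × 4.35 × 26.9 / (81.7 + 26.9) = 0.3523 d⁻¹.
1/θ_c = 0.3523 − 0.0422 = 0.3101 d⁻¹, so θ_c = 3.224 d.

θ_c ≈ 3.22 d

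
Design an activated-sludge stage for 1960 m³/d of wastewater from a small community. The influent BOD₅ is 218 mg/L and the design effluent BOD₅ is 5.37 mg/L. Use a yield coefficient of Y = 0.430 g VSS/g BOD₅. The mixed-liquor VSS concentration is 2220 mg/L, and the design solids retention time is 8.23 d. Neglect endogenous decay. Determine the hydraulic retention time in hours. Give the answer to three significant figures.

τ ≈ 8.13 h

With k_d = 0 the design equation reduces to V = Y Q (S₀−S) θ_c / X = 0.430 × 1960 × (218 − 5.37) × 8.23 / 2220 = 664.3 m³.
Hydraulic retention time τ = V/Q = 664.3 / 1960 = 0.3390 d = 8.135 h.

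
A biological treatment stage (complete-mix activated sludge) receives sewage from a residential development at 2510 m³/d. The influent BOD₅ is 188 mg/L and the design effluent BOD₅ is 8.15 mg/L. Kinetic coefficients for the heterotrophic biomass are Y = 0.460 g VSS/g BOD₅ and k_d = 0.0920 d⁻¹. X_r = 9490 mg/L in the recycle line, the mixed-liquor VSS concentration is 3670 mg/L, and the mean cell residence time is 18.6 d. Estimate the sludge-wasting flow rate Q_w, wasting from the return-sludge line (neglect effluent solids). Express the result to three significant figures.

Q_w ≈ 8.07 m³/d

Rearranging the biomass balance for a CMAS with decay, V = Y·Q·ΔS·θ_c / [X·(1+k_d θ_c)] = 0.460 × 2510 × (188 − 8.15) × 18.6 / [3670 × (1 + 0.0920 × 18.6)] = 3.86×10^6 / 9950 = 388.2 m³.
Q_w = (V·X)/(θ_c X_r) = 388.2 × 3670 / (18.6 × 9490) = 8.071 m³/d.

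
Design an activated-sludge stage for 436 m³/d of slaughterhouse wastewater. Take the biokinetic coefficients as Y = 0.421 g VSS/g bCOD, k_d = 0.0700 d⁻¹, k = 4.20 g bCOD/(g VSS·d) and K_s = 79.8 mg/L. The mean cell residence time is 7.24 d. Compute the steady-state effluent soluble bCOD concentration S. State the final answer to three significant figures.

From the Monod/SRT balance for a CMAS, S = K_s·(1+k_d θ_c)/[θ_c·(Y k − k_d) − 1] = 79.8 × (1 + 0.0700 × 7.24) / [7.24 × (0.421 × 4.20 − 0.0700) − 1] = 120.2 / 11.29 = 10.65 mg/L.

S ≈ 10.6 mg/L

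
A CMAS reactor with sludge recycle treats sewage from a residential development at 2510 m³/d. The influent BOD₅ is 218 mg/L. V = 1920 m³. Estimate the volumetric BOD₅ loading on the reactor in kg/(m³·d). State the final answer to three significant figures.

L_v ≈ 0.285 kg BOD₅/(m³·d)

Applied BOD₅ load per unit volume = Q·S₀/V = (2510 × 218/1000)/1920 = 0.2850 kg BOD₅·m⁻³·d⁻¹.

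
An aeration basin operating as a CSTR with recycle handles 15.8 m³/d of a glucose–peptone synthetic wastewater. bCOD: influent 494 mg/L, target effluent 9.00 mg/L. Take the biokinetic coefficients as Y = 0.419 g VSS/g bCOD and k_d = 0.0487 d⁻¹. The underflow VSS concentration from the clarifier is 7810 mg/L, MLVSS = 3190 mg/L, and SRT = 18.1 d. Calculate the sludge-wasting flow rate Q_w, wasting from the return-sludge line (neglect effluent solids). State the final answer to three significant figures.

Rearranging the biomass balance for a CMAS with decay, V = Y·Q·ΔS·θ_c / [X·(1+k_d θ_c)] = 0.419 × 15.8 × (494 − 9.00) × 18.1 / [3190 × (1 + 0.0487 × 18.1)] = 5.81×10^4 / 6002 = 9.683 m³.
θ_c = V·X/(Q_w·X_r) when wasting from the recycle, so Q_w = V·X/(θ_c·X_r) = 9.683 × 3190 / (18.1 × 7810) = 0.2185 m³/d.

Q_w ≈ 0.219 m³/d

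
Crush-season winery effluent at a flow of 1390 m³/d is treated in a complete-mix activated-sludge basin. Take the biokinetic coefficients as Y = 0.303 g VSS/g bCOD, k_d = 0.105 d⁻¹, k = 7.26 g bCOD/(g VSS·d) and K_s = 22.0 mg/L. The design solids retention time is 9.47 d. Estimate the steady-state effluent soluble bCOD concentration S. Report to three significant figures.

Effluent substrate depends only on kinetics and SRT: S = K_s(1 + k_d θ_c) / [θ_c(Yk − k_d) − 1] = 22.0 × (1 + 0.105 × 9.47) / [9.47 × (0.303 × 7.26 − 0.105) − 1] = 43.88 / 18.84 = 2.329 mg/L.

S ≈ 2.33 mg/L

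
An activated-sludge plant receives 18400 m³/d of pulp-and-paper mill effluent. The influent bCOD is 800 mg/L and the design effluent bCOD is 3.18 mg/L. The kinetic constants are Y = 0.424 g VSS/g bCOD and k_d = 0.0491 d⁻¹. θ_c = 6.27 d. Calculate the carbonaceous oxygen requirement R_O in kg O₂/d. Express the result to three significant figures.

The observed yield is Y_obs = Y/(1 + k_d·θ_c) = 0.424 / (1 + 0.0491 × 6.27) = 0.424 / 1.308 = 0.3242 g VSS per g bCOD removed.
Mass of bCOD removed per day: Q(S₀ − S) = 18400 × 796.8 g/m³ = 14661 kg/d.
P_X = Y_obs·Q·(S₀ − S) = 0.3242 × 14661 = 4753 kg VSS/d.
R_O = Q·(S₀ − S) − 1.42·P_X = 14661 − 1.42 × 4753 = 7912 kg O₂/d.

R_O ≈ 7910 kg O₂/d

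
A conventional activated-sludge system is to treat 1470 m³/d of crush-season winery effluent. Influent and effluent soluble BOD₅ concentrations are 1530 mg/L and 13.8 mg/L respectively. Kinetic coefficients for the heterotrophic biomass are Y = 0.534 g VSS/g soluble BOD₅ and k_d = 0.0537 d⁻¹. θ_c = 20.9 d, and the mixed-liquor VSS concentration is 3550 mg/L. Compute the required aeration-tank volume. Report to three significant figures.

V ≈ 3300 m³

Steady-state biomass mass balance: V·X·(1 + k_d·θ_c) = Y·Q·(S₀ − S)·θ_c, so V = 0.534 × 1470 × (1530 − 13.8) × 20.9 / [3550 × (1 + 0.0537 × 20.9)] = 2.49×10^7 / 7534 = 3302 m³.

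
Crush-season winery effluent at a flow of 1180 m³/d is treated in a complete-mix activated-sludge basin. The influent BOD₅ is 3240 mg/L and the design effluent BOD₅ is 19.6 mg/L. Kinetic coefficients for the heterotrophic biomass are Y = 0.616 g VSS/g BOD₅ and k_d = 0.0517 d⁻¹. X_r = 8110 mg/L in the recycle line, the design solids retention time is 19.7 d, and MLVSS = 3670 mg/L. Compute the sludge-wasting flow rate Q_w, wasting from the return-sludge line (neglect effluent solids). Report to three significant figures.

Q_w ≈ 143 m³/d

From the SRT design equation V = Y Q (S₀−S) θ_c / [X (1 + k_d θ_c)] = 0.616 × 1180 × (3240 − 19.6) × 19.7 / [3670 × (1 + 0.0517 × 19.7)] = 4.61×10^7 / 7408 = 6225 m³.
Q_w = (V·X)/(θ_c X_r) = 6225 × 3670 / (19.7 × 8110) = 143.0 m³/d.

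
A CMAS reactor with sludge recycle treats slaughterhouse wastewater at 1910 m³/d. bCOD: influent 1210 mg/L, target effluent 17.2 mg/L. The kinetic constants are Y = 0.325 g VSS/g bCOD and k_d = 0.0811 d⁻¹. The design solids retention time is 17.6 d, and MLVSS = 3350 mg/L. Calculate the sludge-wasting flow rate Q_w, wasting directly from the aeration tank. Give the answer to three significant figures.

Q_w ≈ 91.1 m³/d

Steady-state biomass mass balance: V·X·(1 + k_d·θ_c) = Y·Q·(S₀ − S)·θ_c, so V = 0.325 × 1910 × (1210 − 17.2) × 17.6 / [3350 × (1 + 0.0811 × 17.6)] = 1.3×10^7 / 8132 = 1603 m³.
Wasting from the aeration tank: Q_w = V / θ_c = 1603 / 17.6 = 91.06 m³/d.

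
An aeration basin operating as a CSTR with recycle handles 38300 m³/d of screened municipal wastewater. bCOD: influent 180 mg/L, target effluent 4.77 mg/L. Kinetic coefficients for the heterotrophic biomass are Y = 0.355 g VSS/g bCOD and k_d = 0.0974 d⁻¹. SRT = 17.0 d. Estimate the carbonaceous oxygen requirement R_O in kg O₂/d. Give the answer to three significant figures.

Correct the yield for decay: Y_obs = Y/(1 + k_d θ_c) = 0.355 / (1 + 0.0974 × 17.0) = 0.355 / 2.656 = 0.1337.
ΔS = 180 − 4.77 = 175.2 mg/L, so the substrate removal rate is 38300 × 175.2/1000 = 6711 kg bCOD/d.
Biomass synthesised: P_X = Y_obs × 6711 = 897.1 kg VSS/d.
R_O = Q·ΔS − 1.42 P_X = 6711 − 1274 = 5437 kg O₂/d.

R_O ≈ 5440 kg O₂/d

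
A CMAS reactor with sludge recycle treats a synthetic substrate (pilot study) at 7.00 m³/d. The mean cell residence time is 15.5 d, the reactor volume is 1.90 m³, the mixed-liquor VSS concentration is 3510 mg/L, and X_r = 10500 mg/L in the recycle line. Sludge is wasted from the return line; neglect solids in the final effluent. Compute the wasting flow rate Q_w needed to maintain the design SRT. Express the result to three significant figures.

Q_w = (V·X)/(θ_c X_r) = 1.900 × 3510 / (15.5 × 10500) = 0.04098 m³/d.

Q_w ≈ 0.0410 m³/d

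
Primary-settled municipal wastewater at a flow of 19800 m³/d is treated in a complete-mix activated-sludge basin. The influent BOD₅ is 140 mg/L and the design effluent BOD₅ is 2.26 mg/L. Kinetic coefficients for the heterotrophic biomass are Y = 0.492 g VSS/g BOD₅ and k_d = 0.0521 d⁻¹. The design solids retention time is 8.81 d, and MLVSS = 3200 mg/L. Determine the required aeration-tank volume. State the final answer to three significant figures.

V ≈ 2530 m³

Steady-state biomass mass balance: V·X·(1 + k_d·θ_c) = Y·Q·(S₀ − S)·θ_c, so V = 0.492 × 19800 × (140 − 2.26) × 8.81 / [3200 × (1 + 0.0521 × 8.81)] = 1.18×10^7 / 4669 = 2532 m³.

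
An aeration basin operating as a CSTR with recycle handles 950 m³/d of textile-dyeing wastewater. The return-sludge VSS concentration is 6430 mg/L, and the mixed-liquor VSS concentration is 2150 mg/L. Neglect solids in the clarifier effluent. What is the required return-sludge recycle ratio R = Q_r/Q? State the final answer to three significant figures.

R = Q_r/Q = X/(X_r − X) = 2150 / (6430 − 2150) = 0.5023.

R ≈ 0.502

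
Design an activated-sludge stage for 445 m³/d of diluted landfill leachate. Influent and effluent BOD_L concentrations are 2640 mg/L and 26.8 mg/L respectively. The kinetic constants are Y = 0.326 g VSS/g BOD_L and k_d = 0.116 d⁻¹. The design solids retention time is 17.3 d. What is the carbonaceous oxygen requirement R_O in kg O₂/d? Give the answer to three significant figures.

Correct the yield for decay: Y_obs = Y/(1 + k_d θ_c) = 0.326 / (1 + 0.116 × 17.3) = 0.326 / 3.007 = 0.1084.
Substrate removed = Q·(S₀ − S) = 445 m³/d × (2640 − 26.8) g/m³ = 1.16×10^6 g/d = 1163 kg/d.
Net sludge production P_X = 0.1084 × 1163 = 126.1 kg VSS/d.
R_O = Q·(S₀ − S) − 1.42·P_X = 1163 − 1.42 × 126.1 = 983.8 kg O₂/d.

R_O ≈ 984 kg O₂/d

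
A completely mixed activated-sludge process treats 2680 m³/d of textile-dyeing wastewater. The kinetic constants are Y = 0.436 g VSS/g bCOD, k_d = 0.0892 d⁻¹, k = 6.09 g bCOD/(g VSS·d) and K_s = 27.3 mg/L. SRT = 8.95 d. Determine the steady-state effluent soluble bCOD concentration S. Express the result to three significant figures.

S ≈ 2.24 mg/L

Effluent substrate depends only on kinetics and SRT: S = K_s(1 + k_d θ_c) / [θ_c(Yk − k_d) − 1] = 27.3 × (1 + 0.0892 × 8.95) / [8.95 × (0.436 × 6.09 − 0.0892) − 1] = 49.09 / 21.97 = 2.235 mg/L.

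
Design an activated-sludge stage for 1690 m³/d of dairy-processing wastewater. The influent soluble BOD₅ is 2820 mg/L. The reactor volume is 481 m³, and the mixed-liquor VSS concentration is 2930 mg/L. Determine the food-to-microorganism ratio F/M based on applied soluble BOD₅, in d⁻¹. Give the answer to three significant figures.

F/M ≈ 3.38 d⁻¹

Food-to-microorganism ratio F/M = Q S₀ / (V X) = 1690 × 2820 / (481.0 × 2930) = 3.382 d⁻¹.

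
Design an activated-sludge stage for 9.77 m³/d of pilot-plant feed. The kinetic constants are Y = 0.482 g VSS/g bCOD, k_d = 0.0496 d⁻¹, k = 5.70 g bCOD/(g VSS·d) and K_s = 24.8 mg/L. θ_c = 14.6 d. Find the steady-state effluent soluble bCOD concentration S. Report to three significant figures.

S ≈ 1.11 mg/L

Effluent substrate depends only on kinetics and SRT: S = K_s(1 + k_d θ_c) / [θ_c(Yk − k_d) − 1] = 24.8 × (1 + 0.0496 × 14.6) / [14.6 × (0.482 × 5.70 − 0.0496) − 1] = 42.76 / 38.39 = 1.114 mg/L.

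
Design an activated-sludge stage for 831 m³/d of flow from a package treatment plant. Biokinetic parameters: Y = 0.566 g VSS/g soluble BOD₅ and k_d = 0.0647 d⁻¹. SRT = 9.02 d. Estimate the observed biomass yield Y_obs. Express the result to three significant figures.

Y_obs ≈ 0.357 g VSS/g soluble BOD₅

The observed yield is Y_obs = Y/(1 + k_d·θ_c) = 0.566 / (1 + 0.0647 × 9.02) = 0.566 / 1.584 = 0.3574 g VSS per g soluble BOD₅ removed.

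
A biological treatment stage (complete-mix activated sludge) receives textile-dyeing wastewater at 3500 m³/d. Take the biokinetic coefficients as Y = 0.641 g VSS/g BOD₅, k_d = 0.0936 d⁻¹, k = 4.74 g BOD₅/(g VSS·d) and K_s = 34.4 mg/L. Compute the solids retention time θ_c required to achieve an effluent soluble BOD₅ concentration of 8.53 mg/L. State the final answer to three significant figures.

From 1/θ_c = Y·k·S/(K_s + S) − k_d: Y·k·S/(K_s+S) = 0.641 × 4.74 × 8.53 / (34.4 + 8.53) = 0.6037 d⁻¹.
Then 1/θ_c = μ − k_d = 0.6037 − 0.0936 = 0.5101 d⁻¹, giving θ_c = 1.960 d.

θ_c ≈ 1.96 d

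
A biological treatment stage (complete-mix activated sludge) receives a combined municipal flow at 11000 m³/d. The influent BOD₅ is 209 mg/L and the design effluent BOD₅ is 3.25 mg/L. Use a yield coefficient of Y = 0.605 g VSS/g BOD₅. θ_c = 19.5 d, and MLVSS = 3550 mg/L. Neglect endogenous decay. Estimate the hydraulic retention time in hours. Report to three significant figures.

τ ≈ 16.4 h

Biomass mass balance (decay neglected): V·X = Y·Q·(S₀ − S)·θ_c, so V = 0.605 × 11000 × (209 − 3.25) × 19.5 / 3550 = 7521 m³.
HRT = V/Q = 7521 m³ / 11000 m³·d⁻¹ = 0.6838 d × 24 = 16.41 h.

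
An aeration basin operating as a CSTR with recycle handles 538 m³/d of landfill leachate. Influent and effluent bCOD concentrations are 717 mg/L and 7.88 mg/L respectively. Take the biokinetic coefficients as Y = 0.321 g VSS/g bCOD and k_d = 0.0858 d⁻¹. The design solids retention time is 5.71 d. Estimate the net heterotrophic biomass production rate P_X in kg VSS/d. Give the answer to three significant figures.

P_X ≈ 82.2 kg VSS/d

The observed yield is Y_obs = Y/(1 + k_d·θ_c) = 0.321 / (1 + 0.0858 × 5.71) = 0.321 / 1.490 = 0.2154 g VSS per g bCOD removed.
Substrate removed = Q·(S₀ − S) = 538 m³/d × (717 − 7.88) g/m³ = 3.82×10^5 g/d = 381.5 kg/d.
So the net sludge growth is P_X = 0.2154 × 381.5 = 82.19 kg VSS/d.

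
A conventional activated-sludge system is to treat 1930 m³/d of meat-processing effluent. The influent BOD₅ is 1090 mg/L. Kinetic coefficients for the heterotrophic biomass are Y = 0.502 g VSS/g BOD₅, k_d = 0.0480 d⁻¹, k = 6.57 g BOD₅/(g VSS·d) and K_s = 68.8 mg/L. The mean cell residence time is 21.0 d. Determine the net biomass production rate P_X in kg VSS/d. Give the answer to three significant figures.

For a completely mixed reactor with recycle the Lawrence–McCarty relation gives S = K_s·(1 + k_d·θ_c) / [θ_c·(Y·k − k_d) − 1] = 68.8 × (1 + 0.0480 × 21.0) / [21.0 × (0.502 × 6.57 − 0.0480) − 1] = 138.2 / 67.25 = 2.054 mg/L.
Observed yield with endogenous decay: Y_obs = Y / (1 + k_d·θ_c) = 0.502 / (1 + 0.0480 × 21.0) = 0.502 / 2.008 = 0.2500 g VSS/g BOD₅.
ΔS = 1090 − 2.05 = 1088 mg/L, so the substrate removal rate is 1930 × 1088/1000 = 2100 kg BOD₅/d.
Net biomass production P_X = Y_obs × Q·(S₀ − S) = 0.2500 × 2100 = 524.9 kg VSS/d.

P_X ≈ 525 kg VSS/d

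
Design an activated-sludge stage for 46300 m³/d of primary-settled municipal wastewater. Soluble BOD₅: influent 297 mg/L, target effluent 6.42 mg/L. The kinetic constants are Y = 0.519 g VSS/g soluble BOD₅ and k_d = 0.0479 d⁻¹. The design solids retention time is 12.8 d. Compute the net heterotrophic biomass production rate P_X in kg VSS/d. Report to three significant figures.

P_X ≈ 4330 kg VSS/d

Observed yield with endogenous decay: Y_obs = Y / (1 + k_d·θ_c) = 0.519 / (1 + 0.0479 × 12.8) = 0.519 / 1.613 = 0.3217 g VSS/g soluble BOD₅.
ΔS = 297 − 6.42 = 290.6 mg/L, so the substrate removal rate is 46300 × 290.6/1000 = 13454 kg soluble BOD₅/d.
So the net sludge growth is P_X = 0.3217 × 13454 = 4329 kg VSS/d.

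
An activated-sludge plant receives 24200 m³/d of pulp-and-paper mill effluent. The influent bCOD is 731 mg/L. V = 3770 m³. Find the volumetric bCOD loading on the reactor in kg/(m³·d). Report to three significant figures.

L_v ≈ 4.69 kg bCOD/(m³·d)

L_v = Q S₀ / V = 24200 × 731 × 10⁻³ / 3770 = 4.692 kg/(m³·d).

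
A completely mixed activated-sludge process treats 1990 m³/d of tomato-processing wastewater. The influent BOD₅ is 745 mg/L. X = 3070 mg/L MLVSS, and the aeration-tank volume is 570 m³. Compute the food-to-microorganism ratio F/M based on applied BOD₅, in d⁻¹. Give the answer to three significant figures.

F/M ≈ 0.847 d⁻¹

Food-to-microorganism ratio F/M = Q S₀ / (V X) = 1990 × 745 / (570.0 × 3070) = 0.8472 d⁻¹.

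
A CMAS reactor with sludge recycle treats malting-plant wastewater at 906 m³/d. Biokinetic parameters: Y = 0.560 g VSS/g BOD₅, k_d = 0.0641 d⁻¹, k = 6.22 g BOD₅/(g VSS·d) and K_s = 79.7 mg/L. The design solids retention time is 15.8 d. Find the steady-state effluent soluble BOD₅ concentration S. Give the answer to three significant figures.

For a completely mixed reactor with recycle the Lawrence–McCarty relation gives S = K_s·(1 + k_d·θ_c) / [θ_c·(Y·k − k_d) − 1] = 79.7 × (1 + 0.0641 × 15.8) / [15.8 × (0.560 × 6.22 − 0.0641) − 1] = 160.4 / 53.02 = 3.026 mg/L.

S ≈ 3.03 mg/L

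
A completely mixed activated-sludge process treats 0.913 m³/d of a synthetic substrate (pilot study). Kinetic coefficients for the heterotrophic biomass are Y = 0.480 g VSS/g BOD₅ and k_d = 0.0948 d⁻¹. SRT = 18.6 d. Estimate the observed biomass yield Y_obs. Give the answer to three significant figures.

Y_obs = Y / (1 + k_d θ_c) = 0.480 / (1 + 0.0948 × 18.6) = 0.480 / 2.763 = 0.1737.

Y_obs ≈ 0.174 g VSS/g BOD₅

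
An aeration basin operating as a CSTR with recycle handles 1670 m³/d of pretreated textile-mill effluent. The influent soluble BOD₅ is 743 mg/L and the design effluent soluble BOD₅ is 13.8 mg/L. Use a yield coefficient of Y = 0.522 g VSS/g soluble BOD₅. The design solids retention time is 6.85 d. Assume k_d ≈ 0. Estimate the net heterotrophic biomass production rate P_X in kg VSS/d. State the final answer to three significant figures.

P_X ≈ 636 kg VSS/d

With endogenous decay neglected, the observed yield equals the true yield: Y_obs = Y = 0.522 g VSS/g soluble BOD₅.
Mass of soluble BOD₅ removed per day: Q(S₀ − S) = 1670 × 729.2 g/m³ = 1218 kg/d.
Net biomass production P_X = Y_obs × Q·(S₀ − S) = 0.5220 × 1218 = 635.7 kg VSS/d.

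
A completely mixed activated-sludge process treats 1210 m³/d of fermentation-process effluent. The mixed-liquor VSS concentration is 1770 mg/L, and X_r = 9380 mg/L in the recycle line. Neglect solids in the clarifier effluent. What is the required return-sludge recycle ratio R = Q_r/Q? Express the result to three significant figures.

R ≈ 0.233

Mass balance around the secondary clarifier (neglecting effluent solids): R = X / (X_r − X) = 1770 / (9380 − 1770) = 0.2326.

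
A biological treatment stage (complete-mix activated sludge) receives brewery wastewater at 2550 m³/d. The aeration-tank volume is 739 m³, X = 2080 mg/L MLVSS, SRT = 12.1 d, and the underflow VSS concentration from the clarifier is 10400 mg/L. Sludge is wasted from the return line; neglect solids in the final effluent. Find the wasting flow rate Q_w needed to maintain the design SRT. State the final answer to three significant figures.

θ_c = V·X/(Q_w·X_r) when wasting from the recycle, so Q_w = V·X/(θ_c·X_r) = 739.0 × 2080 / (12.1 × 10400) = 12.21 m³/d.

Q_w ≈ 12.2 m³/d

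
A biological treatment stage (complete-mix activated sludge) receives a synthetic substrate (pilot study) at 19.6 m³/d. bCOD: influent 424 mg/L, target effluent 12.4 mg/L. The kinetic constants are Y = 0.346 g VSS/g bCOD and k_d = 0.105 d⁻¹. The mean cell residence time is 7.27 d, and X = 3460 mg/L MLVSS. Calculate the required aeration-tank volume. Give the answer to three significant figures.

Rearranging the biomass balance for a CMAS with decay, V = Y·Q·ΔS·θ_c / [X·(1+k_d θ_c)] = 0.346 × 19.6 × (424 − 12.4) × 7.27 / [3460 × (1 + 0.105 × 7.27)] = 2.03×10^4 / 6101 = 3.326 m³.

V ≈ 3.33 m³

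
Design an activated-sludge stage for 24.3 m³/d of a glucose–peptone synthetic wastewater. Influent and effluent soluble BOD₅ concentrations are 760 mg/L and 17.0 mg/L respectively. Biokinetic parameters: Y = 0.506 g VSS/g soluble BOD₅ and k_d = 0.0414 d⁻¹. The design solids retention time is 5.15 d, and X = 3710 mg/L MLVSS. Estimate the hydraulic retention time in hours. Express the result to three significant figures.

τ ≈ 10.3 h

Rearranging the biomass balance for a CMAS with decay, V = Y·Q·ΔS·θ_c / [X·(1+k_d θ_c)] = 0.506 × 24.3 × (760 − 17.0) × 5.15 / [3710 × (1 + 0.0414 × 5.15)] = 4.7×10^4 / 4501 = 10.45 m³.
Hydraulic retention time τ = V/Q = 10.45 / 24.3 = 0.4302 d = 10.32 h.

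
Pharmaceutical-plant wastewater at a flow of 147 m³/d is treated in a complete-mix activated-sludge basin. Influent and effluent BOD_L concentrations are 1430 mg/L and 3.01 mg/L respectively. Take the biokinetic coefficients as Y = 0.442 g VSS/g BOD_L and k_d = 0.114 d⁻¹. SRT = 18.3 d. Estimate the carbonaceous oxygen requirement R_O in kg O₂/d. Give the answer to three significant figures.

Y_obs = Y / (1 + k_d θ_c) = 0.442 / (1 + 0.114 × 18.3) = 0.442 / 3.086 = 0.1432.
Q·(S₀ − S) = 147 × (1430 − 3.01) × 10⁻³ = 209.8 kg/d removed.
Net sludge production P_X = 0.1432 × 209.8 = 30.04 kg VSS/d.
R_O = Q·(S₀ − S) − 1.42·P_X = 209.8 − 1.42 × 30.04 = 167.1 kg O₂/d.

R_O ≈ 167 kg O₂/d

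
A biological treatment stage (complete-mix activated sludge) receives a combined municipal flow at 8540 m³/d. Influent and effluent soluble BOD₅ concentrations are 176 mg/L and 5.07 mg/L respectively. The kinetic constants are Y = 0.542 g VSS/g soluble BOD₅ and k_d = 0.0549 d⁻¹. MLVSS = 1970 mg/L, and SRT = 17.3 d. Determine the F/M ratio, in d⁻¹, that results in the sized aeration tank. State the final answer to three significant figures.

From the SRT design equation V = Y Q (S₀−S) θ_c / [X (1 + k_d θ_c)] = 0.542 × 8540 × (176 − 5.07) × 17.3 / [1970 × (1 + 0.0549 × 17.3)] = 1.37×10^7 / 3841 = 3563 m³.
F/M = Q·S₀ / (V·X) = 8540 × 176 / (3563 × 1970) = 0.2141 g soluble BOD₅·(g VSS·d)⁻¹.

F/M ≈ 0.214 d⁻¹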